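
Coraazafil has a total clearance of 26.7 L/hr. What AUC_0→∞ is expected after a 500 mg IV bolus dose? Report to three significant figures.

AUC = 18.7 mg/L·hr

AUC_0→∞ = Dose_iv / CL
        = 500 / 26.7 = 18.7266 mg/L·hr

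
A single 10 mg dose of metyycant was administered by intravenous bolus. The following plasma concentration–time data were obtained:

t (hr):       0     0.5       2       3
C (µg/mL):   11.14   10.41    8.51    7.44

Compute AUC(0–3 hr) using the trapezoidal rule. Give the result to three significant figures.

Trapezoidal AUC_0→3:
  [0→0.5]: (11.14+10.41)/2 × 0.5 = 5.3875
  [0.5→2]: (10.41+8.51)/2 × 1.5 = 14.19
  [2→3]: (8.51+7.44)/2 × 1 = 7.975
  Sum = 27.5525 µg/mL·hr

AUC = 27.6 µg/mL·hr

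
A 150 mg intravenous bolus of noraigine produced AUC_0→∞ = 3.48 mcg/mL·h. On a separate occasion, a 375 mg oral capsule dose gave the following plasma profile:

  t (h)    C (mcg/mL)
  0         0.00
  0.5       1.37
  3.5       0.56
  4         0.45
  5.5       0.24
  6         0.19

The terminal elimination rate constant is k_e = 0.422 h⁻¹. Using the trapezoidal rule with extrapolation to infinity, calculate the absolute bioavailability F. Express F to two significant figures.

F = 0.52

Trapezoidal AUC_0→6 (oral capsule):
  [0→0.5]: (0.00+1.37)/2 × 0.5 = 0.3425
  [0.5→3.5]: (1.37+0.56)/2 × 3 = 2.895
  [3.5→4]: (0.56+0.45)/2 × 0.5 = 0.2525
  [4→5.5]: (0.45+0.24)/2 × 1.5 = 0.5175
  [5.5→6]: (0.24+0.19)/2 × 0.5 = 0.1075
  Sum = 4.115 mcg/mL·h
Tail: C_last/k_e = 0.19/0.422 = 0.450
AUC_0→∞ (oral capsule) = 4.115 + 0.450 = 4.565 mcg/mL·h
F = (AUC_ev/D_ev)/(AUC_iv/D_iv) = (4.565/375)/(3.48/150) = 0.0121733/0.0232 = 0.5247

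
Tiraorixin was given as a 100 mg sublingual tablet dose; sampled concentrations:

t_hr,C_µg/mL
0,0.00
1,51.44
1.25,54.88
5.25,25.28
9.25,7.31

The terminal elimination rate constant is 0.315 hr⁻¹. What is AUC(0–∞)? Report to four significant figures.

AUC = 287.7 µg/mL·hr

Trapezoidal AUC_0→9.25:
  [0→1]: (0.00+51.44)/2 × 1 = 25.72
  [1→1.25]: (51.44+54.88)/2 × 0.25 = 13.29
  [1.25→5.25]: (54.88+25.28)/2 × 4 = 160.32
  [5.25→9.25]: (25.28+7.31)/2 × 4 = 65.18
  Sum = 264.51 µg/mL·hr
Extrapolated tail: C_last / k_e = 7.31 / 0.315 = 23.206
AUC_0→∞ = 264.51 + 23.206 = 287.716 µg/mL·hr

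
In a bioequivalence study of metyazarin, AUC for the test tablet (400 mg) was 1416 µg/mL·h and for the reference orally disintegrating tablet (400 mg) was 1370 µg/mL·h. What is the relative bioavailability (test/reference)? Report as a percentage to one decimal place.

F_rel = (AUC_test/D_test) / (AUC_ref/D_ref)
      = (1416/400) / (1370/400)
      = 3.54 / 3.425 = 1.0336 = 103.36%

F_rel = 103.4%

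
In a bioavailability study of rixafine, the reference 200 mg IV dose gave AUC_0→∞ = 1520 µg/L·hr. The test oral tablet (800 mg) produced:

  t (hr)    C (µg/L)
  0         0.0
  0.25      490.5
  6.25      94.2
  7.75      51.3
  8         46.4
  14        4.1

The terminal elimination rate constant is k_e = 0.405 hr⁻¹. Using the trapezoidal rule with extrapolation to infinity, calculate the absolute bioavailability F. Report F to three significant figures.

F = 0.345

Trapezoidal AUC_0→14 (oral tablet):
  [0→0.25]: (0.0+490.5)/2 × 0.25 = 61.3125
  [0.25→6.25]: (490.5+94.2)/2 × 6 = 1754.1
  [6.25→7.75]: (94.2+51.3)/2 × 1.5 = 109.125
  [7.75→8]: (51.3+46.4)/2 × 0.25 = 12.2125
  [8→14]: (46.4+4.1)/2 × 6 = 151.5
  Sum = 2088.25 µg/L·hr
Tail: C_last/k_e = 4.1/0.405 = 10.123
AUC_0→∞ (oral tablet) = 2088.25 + 10.123 = 2098.373 µg/L·hr
F = (AUC_ev/D_ev)/(AUC_iv/D_iv) = (2098.373/800)/(1520/200) = 2.62297/7.6 = 0.3451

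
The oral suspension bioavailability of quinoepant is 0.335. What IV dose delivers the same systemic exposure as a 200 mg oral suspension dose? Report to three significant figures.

D_iv = 67.0 mg

Systemic exposure from an extravascular dose = F × D_ev, so the equivalent IV dose is F × D_ev.
D_iv = F × D_ev = 0.335 × 200 = 67 mg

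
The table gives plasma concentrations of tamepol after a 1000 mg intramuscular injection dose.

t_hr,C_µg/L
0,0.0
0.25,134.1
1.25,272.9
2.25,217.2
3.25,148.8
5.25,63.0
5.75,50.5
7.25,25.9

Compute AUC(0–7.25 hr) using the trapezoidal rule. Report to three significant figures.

Trapezoidal AUC_0→7.25:
  [0→0.25]: (0.0+134.1)/2 × 0.25 = 16.7625
  [0.25→1.25]: (134.1+272.9)/2 × 1 = 203.5
  [1.25→2.25]: (272.9+217.2)/2 × 1 = 245.05
  [2.25→3.25]: (217.2+148.8)/2 × 1 = 183.0
  [3.25→5.25]: (148.8+63.0)/2 × 2 = 211.8
  [5.25→5.75]: (63.0+50.5)/2 × 0.5 = 28.375
  [5.75→7.25]: (50.5+25.9)/2 × 1.5 = 57.3
  Sum = 945.7875 µg/L·hr

AUC = 946 µg/L·hr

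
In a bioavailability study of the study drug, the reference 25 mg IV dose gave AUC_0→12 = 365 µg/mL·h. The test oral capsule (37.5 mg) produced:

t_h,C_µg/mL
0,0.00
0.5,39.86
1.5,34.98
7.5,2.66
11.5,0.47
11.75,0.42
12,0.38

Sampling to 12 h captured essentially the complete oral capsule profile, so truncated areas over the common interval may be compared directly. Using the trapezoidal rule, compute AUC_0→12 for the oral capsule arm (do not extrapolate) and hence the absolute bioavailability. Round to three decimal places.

Trapezoidal AUC_0→12 (oral capsule):
  [0→0.5]: (0.00+39.86)/2 × 0.5 = 9.965
  [0.5→1.5]: (39.86+34.98)/2 × 1 = 37.42
  [1.5→7.5]: (34.98+2.66)/2 × 6 = 112.92
  [7.5→11.5]: (2.66+0.47)/2 × 4 = 6.26
  [11.5→11.75]: (0.47+0.42)/2 × 0.25 = 0.11125
  [11.75→12]: (0.42+0.38)/2 × 0.25 = 0.1
  Sum = 166.77625 µg/mL·h
F = (AUC_ev/D_ev)/(AUC_iv/D_iv) = (166.77625/37.5)/(365/25) = 4.44737/14.6 = 0.3046

F = 0.305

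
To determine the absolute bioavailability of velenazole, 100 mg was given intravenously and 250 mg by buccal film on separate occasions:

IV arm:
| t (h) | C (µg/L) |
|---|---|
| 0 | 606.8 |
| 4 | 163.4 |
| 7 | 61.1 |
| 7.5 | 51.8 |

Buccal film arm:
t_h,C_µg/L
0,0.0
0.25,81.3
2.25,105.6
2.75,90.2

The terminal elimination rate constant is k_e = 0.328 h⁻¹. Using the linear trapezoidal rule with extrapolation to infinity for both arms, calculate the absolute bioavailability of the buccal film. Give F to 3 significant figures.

F = 0.101

Trapezoidal AUC_0→7.5 (IV):
  [0→4]: (606.8+163.4)/2 × 4 = 1540.4
  [4→7]: (163.4+61.1)/2 × 3 = 336.75
  [7→7.5]: (61.1+51.8)/2 × 0.5 = 28.225
  Sum = 1905.375 µg/L·h
IV tail: 51.8/0.328 = 157.927; AUC_iv,0→∞ = 1905.375 + 157.927 = 2063.302 µg/L·h
Trapezoidal AUC_0→2.75 (buccal film):
  [0→0.25]: (0.0+81.3)/2 × 0.25 = 10.1625
  [0.25→2.25]: (81.3+105.6)/2 × 2 = 186.9
  [2.25→2.75]: (105.6+90.2)/2 × 0.5 = 48.95
  Sum = 246.0125 µg/L·h
buccal film tail: 90.2/0.328 = 275.000; AUC_ev,0→∞ = 246.0125 + 275.000 = 521.0125 µg/L·h
F = (AUC_ev/D_ev)/(AUC_iv/D_iv) = (521.0125/250)/(2063.302/100) = 2.08405/20.63302 = 0.1010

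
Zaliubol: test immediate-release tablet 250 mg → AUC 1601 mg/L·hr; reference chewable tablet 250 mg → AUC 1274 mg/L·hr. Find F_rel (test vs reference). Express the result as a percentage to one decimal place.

F_rel = 125.7%

F_rel = (AUC_test/D_test) / (AUC_ref/D_ref)
      = (1601/250) / (1274/250)
      = 6.404 / 5.096 = 1.2567 = 125.67%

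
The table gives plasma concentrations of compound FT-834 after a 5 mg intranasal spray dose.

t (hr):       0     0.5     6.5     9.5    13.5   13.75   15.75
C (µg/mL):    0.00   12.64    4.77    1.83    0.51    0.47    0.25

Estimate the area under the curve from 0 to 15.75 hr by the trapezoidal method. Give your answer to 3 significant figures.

Trapezoidal AUC_0→15.75:
  [0→0.5]: (0.00+12.64)/2 × 0.5 = 3.16
  [0.5→6.5]: (12.64+4.77)/2 × 6 = 52.23
  [6.5→9.5]: (4.77+1.83)/2 × 3 = 9.9
  [9.5→13.5]: (1.83+0.51)/2 × 4 = 4.68
  [13.5→13.75]: (0.51+0.47)/2 × 0.25 = 0.1225
  [13.75→15.75]: (0.47+0.25)/2 × 2 = 0.72
  Sum = 70.8125 µg/mL·hr

AUC = 70.8 µg/mL·hr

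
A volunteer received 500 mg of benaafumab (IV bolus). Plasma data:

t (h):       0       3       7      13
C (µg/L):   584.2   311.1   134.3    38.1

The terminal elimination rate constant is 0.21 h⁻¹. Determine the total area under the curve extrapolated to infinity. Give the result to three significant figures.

AUC = 2930 µg/L·h

Trapezoidal AUC_0→13:
  [0→3]: (584.2+311.1)/2 × 3 = 1342.95
  [3→7]: (311.1+134.3)/2 × 4 = 890.8
  [7→13]: (134.3+38.1)/2 × 6 = 517.2
  Sum = 2750.95 µg/L·h
Extrapolated tail: C_last / k_e = 38.1 / 0.21 = 181.429
AUC_0→∞ = 2750.95 + 181.429 = 2932.379 µg/L·h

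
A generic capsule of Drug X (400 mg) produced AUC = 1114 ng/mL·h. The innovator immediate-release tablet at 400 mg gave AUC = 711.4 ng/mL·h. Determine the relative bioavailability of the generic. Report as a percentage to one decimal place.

F_rel = (AUC_test/D_test) / (AUC_ref/D_ref)
      = (1114/400) / (711.4/400)
      = 2.785 / 1.7785 = 1.5659 = 156.59%

F_rel = 156.6%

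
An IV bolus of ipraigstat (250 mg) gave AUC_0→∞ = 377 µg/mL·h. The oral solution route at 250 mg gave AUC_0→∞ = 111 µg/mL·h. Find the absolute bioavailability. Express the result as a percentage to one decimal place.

F = 29.4%

F = (AUC_ev / D_ev) / (AUC_iv / D_iv)
  = (111/250) / (377/250)
  = 0.444 / 1.508 = 0.2944
  = 29.44%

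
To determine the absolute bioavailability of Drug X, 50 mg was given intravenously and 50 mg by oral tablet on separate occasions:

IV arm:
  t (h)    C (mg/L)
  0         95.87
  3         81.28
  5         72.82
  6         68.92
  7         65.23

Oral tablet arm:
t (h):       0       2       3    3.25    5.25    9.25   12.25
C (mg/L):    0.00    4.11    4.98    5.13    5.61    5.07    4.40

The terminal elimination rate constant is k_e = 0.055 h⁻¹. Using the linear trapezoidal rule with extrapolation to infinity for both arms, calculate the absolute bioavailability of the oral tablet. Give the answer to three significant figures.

F = 0.0781

Trapezoidal AUC_0→7 (IV):
  [0→3]: (95.87+81.28)/2 × 3 = 265.725
  [3→5]: (81.28+72.82)/2 × 2 = 154.1
  [5→6]: (72.82+68.92)/2 × 1 = 70.87
  [6→7]: (68.92+65.23)/2 × 1 = 67.075
  Sum = 557.77 mg/L·h
IV tail: 65.23/0.055 = 1186.000; AUC_iv,0→∞ = 557.77 + 1186.000 = 1743.77 mg/L·h
Trapezoidal AUC_0→12.25 (oral tablet):
  [0→2]: (0.00+4.11)/2 × 2 = 4.11
  [2→3]: (4.11+4.98)/2 × 1 = 4.545
  [3→3.25]: (4.98+5.13)/2 × 0.25 = 1.26375
  [3.25→5.25]: (5.13+5.61)/2 × 2 = 10.74
  [5.25→9.25]: (5.61+5.07)/2 × 4 = 21.36
  [9.25→12.25]: (5.07+4.40)/2 × 3 = 14.205
  Sum = 56.22375 mg/L·h
oral tablet tail: 4.40/0.055 = 80.000; AUC_ev,0→∞ = 56.22375 + 80.000 = 136.22375 mg/L·h
F = (AUC_ev/D_ev)/(AUC_iv/D_iv) = (136.22375/50)/(1743.77/50) = 2.724475/34.8754 = 0.0781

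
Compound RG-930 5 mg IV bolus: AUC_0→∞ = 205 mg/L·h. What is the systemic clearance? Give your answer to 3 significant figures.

CL = 0.0244 L/h

CL = Dose_iv / AUC_0→∞
   = 5 / 205 = 0.0243902 L/h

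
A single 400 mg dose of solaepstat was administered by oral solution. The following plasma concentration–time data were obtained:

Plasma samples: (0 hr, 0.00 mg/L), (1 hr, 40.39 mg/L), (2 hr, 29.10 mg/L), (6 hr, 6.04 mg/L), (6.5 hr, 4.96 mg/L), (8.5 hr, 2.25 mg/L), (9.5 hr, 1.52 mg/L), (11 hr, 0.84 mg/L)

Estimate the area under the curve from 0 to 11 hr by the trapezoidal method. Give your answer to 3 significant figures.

Trapezoidal AUC_0→11:
  [0→1]: (0.00+40.39)/2 × 1 = 20.195
  [1→2]: (40.39+29.10)/2 × 1 = 34.745
  [2→6]: (29.10+6.04)/2 × 4 = 70.28
  [6→6.5]: (6.04+4.96)/2 × 0.5 = 2.75
  [6.5→8.5]: (4.96+2.25)/2 × 2 = 7.21
  [8.5→9.5]: (2.25+1.52)/2 × 1 = 1.885
  [9.5→11]: (1.52+0.84)/2 × 1.5 = 1.77
  Sum = 138.835 mg/L·hr

AUC = 139 mg/L·hr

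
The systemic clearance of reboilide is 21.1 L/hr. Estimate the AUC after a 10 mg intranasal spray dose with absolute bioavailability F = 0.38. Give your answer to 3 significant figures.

AUC = 0.180 mg/L·hr

AUC_0→∞ = F × Dose / CL
        = 0.38 × 10 / 21.1 = 0.180095 mg/L·hr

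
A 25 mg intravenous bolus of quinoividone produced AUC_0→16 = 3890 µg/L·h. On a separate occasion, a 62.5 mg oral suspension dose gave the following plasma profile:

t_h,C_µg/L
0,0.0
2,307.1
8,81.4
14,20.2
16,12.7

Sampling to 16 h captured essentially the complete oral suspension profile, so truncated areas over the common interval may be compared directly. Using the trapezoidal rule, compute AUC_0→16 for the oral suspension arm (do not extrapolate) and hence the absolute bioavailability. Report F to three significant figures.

Trapezoidal AUC_0→16 (oral suspension):
  [0→2]: (0.0+307.1)/2 × 2 = 307.1
  [2→8]: (307.1+81.4)/2 × 6 = 1165.5
  [8→14]: (81.4+20.2)/2 × 6 = 304.8
  [14→16]: (20.2+12.7)/2 × 2 = 32.9
  Sum = 1810.3 µg/L·h
F = (AUC_ev/D_ev)/(AUC_iv/D_iv) = (1810.3/62.5)/(3890/25) = 28.9648/155.6 = 0.1861

F = 0.186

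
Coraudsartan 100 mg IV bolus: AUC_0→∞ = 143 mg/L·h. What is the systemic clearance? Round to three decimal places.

CL = 0.699 L/h

CL = Dose_iv / AUC_0→∞
   = 100 / 143 = 0.699301 L/h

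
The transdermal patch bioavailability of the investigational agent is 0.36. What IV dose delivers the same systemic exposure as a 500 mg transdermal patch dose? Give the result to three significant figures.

D_iv = 180 mg

Systemic exposure from an extravascular dose = F × D_ev, so the equivalent IV dose is F × D_ev.
D_iv = F × D_ev = 0.36 × 500 = 180 mg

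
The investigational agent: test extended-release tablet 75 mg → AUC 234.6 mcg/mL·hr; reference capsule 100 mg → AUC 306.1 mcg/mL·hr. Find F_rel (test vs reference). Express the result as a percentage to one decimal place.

F_rel = 102.2%

F_rel = (AUC_test/D_test) / (AUC_ref/D_ref)
      = (234.6/75) / (306.1/100)
      = 3.128 / 3.061 = 1.0219 = 102.19%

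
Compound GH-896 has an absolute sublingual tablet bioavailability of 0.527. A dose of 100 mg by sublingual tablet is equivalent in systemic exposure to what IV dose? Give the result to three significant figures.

D_iv = 52.7 mg

Systemic exposure from an extravascular dose = F × D_ev, so the equivalent IV dose is F × D_ev.
D_iv = F × D_ev = 0.527 × 100 = 52.7 mg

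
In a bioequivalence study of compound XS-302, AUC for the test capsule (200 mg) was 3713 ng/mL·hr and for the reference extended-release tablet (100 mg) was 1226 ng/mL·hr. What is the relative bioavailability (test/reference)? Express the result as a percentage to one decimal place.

F_rel = 151.4%

F_rel = (AUC_test/D_test) / (AUC_ref/D_ref)
      = (3713/200) / (1226/100)
      = 18.565 / 12.26 = 1.5143 = 151.43%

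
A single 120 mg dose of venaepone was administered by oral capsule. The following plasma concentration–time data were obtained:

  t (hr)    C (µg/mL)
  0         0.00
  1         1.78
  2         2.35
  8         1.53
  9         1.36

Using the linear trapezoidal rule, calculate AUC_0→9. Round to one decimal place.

Trapezoidal AUC_0→9:
  [0→1]: (0.00+1.78)/2 × 1 = 0.89
  [1→2]: (1.78+2.35)/2 × 1 = 2.065
  [2→8]: (2.35+1.53)/2 × 6 = 11.64
  [8→9]: (1.53+1.36)/2 × 1 = 1.445
  Sum = 16.04 µg/mL·hr

AUC = 16.0 µg/mL·hr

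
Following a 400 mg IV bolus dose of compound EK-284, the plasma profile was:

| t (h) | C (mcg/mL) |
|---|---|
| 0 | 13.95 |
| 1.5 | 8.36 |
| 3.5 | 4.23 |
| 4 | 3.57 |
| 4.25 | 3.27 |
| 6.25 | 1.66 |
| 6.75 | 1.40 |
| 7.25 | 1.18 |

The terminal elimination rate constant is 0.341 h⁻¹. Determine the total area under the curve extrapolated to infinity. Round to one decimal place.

Trapezoidal AUC_0→7.25:
  [0→1.5]: (13.95+8.36)/2 × 1.5 = 16.7325
  [1.5→3.5]: (8.36+4.23)/2 × 2 = 12.59
  [3.5→4]: (4.23+3.57)/2 × 0.5 = 1.95
  [4→4.25]: (3.57+3.27)/2 × 0.25 = 0.855
  [4.25→6.25]: (3.27+1.66)/2 × 2 = 4.93
  [6.25→6.75]: (1.66+1.40)/2 × 0.5 = 0.765
  [6.75→7.25]: (1.40+1.18)/2 × 0.5 = 0.645
  Sum = 38.4675 mcg/mL·h
Extrapolated tail: C_last / k_e = 1.18 / 0.341 = 3.460
AUC_0→∞ = 38.4675 + 3.460 = 41.9275 mcg/mL·h

AUC = 41.9 mcg/mL·h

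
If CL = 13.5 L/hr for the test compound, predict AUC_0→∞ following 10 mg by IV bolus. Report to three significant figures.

AUC = 0.741 mg/L·hr

AUC_0→∞ = Dose_iv / CL
        = 10 / 13.5 = 0.740741 mg/L·hr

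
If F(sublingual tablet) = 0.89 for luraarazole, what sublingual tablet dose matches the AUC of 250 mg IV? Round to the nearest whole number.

D_sublingual = 281 mg

For equal systemic exposure: F × D_ev = D_iv
D_ev = D_iv / F = 250 / 0.89 = 280.899 mg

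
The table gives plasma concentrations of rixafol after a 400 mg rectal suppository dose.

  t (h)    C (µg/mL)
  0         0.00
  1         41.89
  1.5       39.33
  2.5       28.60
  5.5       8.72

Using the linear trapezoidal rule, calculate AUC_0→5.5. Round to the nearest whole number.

Trapezoidal AUC_0→5.5:
  [0→1]: (0.00+41.89)/2 × 1 = 20.945
  [1→1.5]: (41.89+39.33)/2 × 0.5 = 20.305
  [1.5→2.5]: (39.33+28.60)/2 × 1 = 33.965
  [2.5→5.5]: (28.60+8.72)/2 × 3 = 55.98
  Sum = 131.195 µg/mL·h

AUC = 131 µg/mL·h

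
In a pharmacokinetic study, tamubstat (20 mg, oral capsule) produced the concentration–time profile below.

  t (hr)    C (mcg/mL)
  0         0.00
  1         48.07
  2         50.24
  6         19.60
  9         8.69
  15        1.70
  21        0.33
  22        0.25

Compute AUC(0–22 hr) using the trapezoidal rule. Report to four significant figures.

AUC = 292.9 mcg/mL·hr

Trapezoidal AUC_0→22:
  [0→1]: (0.00+48.07)/2 × 1 = 24.035
  [1→2]: (48.07+50.24)/2 × 1 = 49.155
  [2→6]: (50.24+19.60)/2 × 4 = 139.68
  [6→9]: (19.60+8.69)/2 × 3 = 42.435
  [9→15]: (8.69+1.70)/2 × 6 = 31.17
  [15→21]: (1.70+0.33)/2 × 6 = 6.09
  [21→22]: (0.33+0.25)/2 × 1 = 0.29
  Sum = 292.855 mcg/mL·hr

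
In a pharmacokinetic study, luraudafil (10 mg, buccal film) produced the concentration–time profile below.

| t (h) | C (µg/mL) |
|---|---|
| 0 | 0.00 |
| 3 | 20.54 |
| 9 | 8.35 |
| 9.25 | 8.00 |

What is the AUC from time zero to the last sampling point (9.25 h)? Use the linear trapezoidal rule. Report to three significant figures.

Trapezoidal AUC_0→9.25:
  [0→3]: (0.00+20.54)/2 × 3 = 30.81
  [3→9]: (20.54+8.35)/2 × 6 = 86.67
  [9→9.25]: (8.35+8.00)/2 × 0.25 = 2.04375
  Sum = 119.52375 µg/mL·h

AUC = 120 µg/mL·h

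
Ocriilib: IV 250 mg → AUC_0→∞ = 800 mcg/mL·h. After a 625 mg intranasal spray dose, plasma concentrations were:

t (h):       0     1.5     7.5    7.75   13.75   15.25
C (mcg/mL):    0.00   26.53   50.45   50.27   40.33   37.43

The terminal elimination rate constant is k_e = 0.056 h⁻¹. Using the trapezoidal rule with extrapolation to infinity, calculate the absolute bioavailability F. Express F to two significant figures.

Trapezoidal AUC_0→15.25 (intranasal spray):
  [0→1.5]: (0.00+26.53)/2 × 1.5 = 19.8975
  [1.5→7.5]: (26.53+50.45)/2 × 6 = 230.94
  [7.5→7.75]: (50.45+50.27)/2 × 0.25 = 12.59
  [7.75→13.75]: (50.27+40.33)/2 × 6 = 271.8
  [13.75→15.25]: (40.33+37.43)/2 × 1.5 = 58.32
  Sum = 593.5475 mcg/mL·h
Tail: C_last/k_e = 37.43/0.056 = 668.393
AUC_0→∞ (intranasal spray) = 593.5475 + 668.393 = 1261.9405 mcg/mL·h
F = (AUC_ev/D_ev)/(AUC_iv/D_iv) = (1261.9405/625)/(800/250) = 2.0191048/3.2 = 0.6310

F = 0.63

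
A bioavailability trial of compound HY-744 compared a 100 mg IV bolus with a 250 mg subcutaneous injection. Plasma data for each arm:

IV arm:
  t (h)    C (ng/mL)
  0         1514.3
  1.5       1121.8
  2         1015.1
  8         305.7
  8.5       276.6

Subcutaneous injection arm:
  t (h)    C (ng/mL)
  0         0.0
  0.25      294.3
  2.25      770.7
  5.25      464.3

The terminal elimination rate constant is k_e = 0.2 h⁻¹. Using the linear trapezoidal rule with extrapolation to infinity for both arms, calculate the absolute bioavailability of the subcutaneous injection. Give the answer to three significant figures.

Trapezoidal AUC_0→8.5 (IV):
  [0→1.5]: (1514.3+1121.8)/2 × 1.5 = 1977.075
  [1.5→2]: (1121.8+1015.1)/2 × 0.5 = 534.225
  [2→8]: (1015.1+305.7)/2 × 6 = 3962.4
  [8→8.5]: (305.7+276.6)/2 × 0.5 = 145.575
  Sum = 6619.275 ng/mL·h
IV tail: 276.6/0.2 = 1383.000; AUC_iv,0→∞ = 6619.275 + 1383.000 = 8002.275 ng/mL·h
Trapezoidal AUC_0→5.25 (subcutaneous injection):
  [0→0.25]: (0.0+294.3)/2 × 0.25 = 36.7875
  [0.25→2.25]: (294.3+770.7)/2 × 2 = 1065.0
  [2.25→5.25]: (770.7+464.3)/2 × 3 = 1852.5
  Sum = 2954.2875 ng/mL·h
subcutaneous injection tail: 464.3/0.2 = 2321.500; AUC_ev,0→∞ = 2954.2875 + 2321.500 = 5275.7875 ng/mL·h
F = (AUC_ev/D_ev)/(AUC_iv/D_iv) = (5275.7875/250)/(8002.275/100) = 21.10315/80.02275 = 0.2637

F = 0.264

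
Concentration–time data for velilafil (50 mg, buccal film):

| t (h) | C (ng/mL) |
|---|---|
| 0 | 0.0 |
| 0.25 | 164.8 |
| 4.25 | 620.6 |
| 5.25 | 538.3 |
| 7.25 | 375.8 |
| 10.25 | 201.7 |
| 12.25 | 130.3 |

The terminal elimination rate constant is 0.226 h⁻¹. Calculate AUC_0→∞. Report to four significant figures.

Trapezoidal AUC_0→12.25:
  [0→0.25]: (0.0+164.8)/2 × 0.25 = 20.6
  [0.25→4.25]: (164.8+620.6)/2 × 4 = 1570.8
  [4.25→5.25]: (620.6+538.3)/2 × 1 = 579.45
  [5.25→7.25]: (538.3+375.8)/2 × 2 = 914.1
  [7.25→10.25]: (375.8+201.7)/2 × 3 = 866.25
  [10.25→12.25]: (201.7+130.3)/2 × 2 = 332.0
  Sum = 4283.2 ng/mL·h
Extrapolated tail: C_last / k_e = 130.3 / 0.226 = 576.549
AUC_0→∞ = 4283.2 + 576.549 = 4859.749 ng/mL·h

AUC = 4860 ng/mL·h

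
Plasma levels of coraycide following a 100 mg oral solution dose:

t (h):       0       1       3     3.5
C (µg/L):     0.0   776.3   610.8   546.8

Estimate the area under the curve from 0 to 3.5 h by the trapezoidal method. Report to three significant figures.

Trapezoidal AUC_0→3.5:
  [0→1]: (0.0+776.3)/2 × 1 = 388.15
  [1→3]: (776.3+610.8)/2 × 2 = 1387.1
  [3→3.5]: (610.8+546.8)/2 × 0.5 = 289.4
  Sum = 2064.65 µg/L·h

AUC = 2060 µg/L·h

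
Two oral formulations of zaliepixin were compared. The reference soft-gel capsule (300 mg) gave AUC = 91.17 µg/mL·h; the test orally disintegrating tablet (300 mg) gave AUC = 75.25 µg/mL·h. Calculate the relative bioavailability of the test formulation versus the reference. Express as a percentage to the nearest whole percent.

F_rel = (AUC_test/D_test) / (AUC_ref/D_ref)
      = (75.25/300) / (91.17/300)
      = 0.250833 / 0.3039 = 0.8254 = 82.54%

F_rel = 83%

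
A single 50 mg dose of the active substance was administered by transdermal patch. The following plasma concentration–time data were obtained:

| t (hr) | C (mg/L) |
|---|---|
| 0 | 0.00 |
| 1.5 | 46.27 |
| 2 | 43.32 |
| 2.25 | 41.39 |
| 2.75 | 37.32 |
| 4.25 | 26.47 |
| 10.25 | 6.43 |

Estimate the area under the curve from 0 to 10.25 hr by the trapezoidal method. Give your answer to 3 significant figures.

AUC = 234 mg/L·hr

Trapezoidal AUC_0→10.25:
  [0→1.5]: (0.00+46.27)/2 × 1.5 = 34.7025
  [1.5→2]: (46.27+43.32)/2 × 0.5 = 22.3975
  [2→2.25]: (43.32+41.39)/2 × 0.25 = 10.58875
  [2.25→2.75]: (41.39+37.32)/2 × 0.5 = 19.6775
  [2.75→4.25]: (37.32+26.47)/2 × 1.5 = 47.8425
  [4.25→10.25]: (26.47+6.43)/2 × 6 = 98.7
  Sum = 233.90875 mg/L·hr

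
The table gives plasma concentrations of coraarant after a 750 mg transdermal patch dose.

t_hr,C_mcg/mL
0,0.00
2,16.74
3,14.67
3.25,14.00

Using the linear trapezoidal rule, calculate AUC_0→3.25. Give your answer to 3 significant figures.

AUC = 36.0 mcg/mL·hr

Trapezoidal AUC_0→3.25:
  [0→2]: (0.00+16.74)/2 × 2 = 16.74
  [2→3]: (16.74+14.67)/2 × 1 = 15.705
  [3→3.25]: (14.67+14.00)/2 × 0.25 = 3.58375
  Sum = 36.02875 mcg/mL·hr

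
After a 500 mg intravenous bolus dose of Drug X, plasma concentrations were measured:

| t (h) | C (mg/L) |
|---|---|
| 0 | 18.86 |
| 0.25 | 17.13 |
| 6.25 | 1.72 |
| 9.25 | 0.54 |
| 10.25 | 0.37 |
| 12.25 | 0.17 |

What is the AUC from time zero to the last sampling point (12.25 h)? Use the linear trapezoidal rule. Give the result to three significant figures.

AUC = 65.4 mg/L·h

Trapezoidal AUC_0→12.25:
  [0→0.25]: (18.86+17.13)/2 × 0.25 = 4.49875
  [0.25→6.25]: (17.13+1.72)/2 × 6 = 56.55
  [6.25→9.25]: (1.72+0.54)/2 × 3 = 3.39
  [9.25→10.25]: (0.54+0.37)/2 × 1 = 0.455
  [10.25→12.25]: (0.37+0.17)/2 × 2 = 0.54
  Sum = 65.43375 mg/L·h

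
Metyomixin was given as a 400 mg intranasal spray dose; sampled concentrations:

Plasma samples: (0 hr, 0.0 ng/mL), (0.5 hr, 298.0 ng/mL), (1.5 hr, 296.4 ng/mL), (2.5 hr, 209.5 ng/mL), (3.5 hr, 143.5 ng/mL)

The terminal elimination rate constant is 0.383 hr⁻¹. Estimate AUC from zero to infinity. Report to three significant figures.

Trapezoidal AUC_0→3.5:
  [0→0.5]: (0.0+298.0)/2 × 0.5 = 74.5
  [0.5→1.5]: (298.0+296.4)/2 × 1 = 297.2
  [1.5→2.5]: (296.4+209.5)/2 × 1 = 252.95
  [2.5→3.5]: (209.5+143.5)/2 × 1 = 176.5
  Sum = 801.15 ng/mL·hr
Extrapolated tail: C_last / k_e = 143.5 / 0.383 = 374.674
AUC_0→∞ = 801.15 + 374.674 = 1175.824 ng/mL·hr

AUC = 1180 ng/mL·hr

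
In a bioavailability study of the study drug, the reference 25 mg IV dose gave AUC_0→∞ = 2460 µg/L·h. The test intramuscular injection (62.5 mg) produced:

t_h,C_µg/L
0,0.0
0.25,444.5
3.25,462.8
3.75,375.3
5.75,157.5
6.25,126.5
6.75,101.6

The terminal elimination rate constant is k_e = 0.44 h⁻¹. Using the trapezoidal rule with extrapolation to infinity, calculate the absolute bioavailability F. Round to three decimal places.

Trapezoidal AUC_0→6.75 (intramuscular injection):
  [0→0.25]: (0.0+444.5)/2 × 0.25 = 55.5625
  [0.25→3.25]: (444.5+462.8)/2 × 3 = 1360.95
  [3.25→3.75]: (462.8+375.3)/2 × 0.5 = 209.525
  [3.75→5.75]: (375.3+157.5)/2 × 2 = 532.8
  [5.75→6.25]: (157.5+126.5)/2 × 0.5 = 71.0
  [6.25→6.75]: (126.5+101.6)/2 × 0.5 = 57.025
  Sum = 2286.8625 µg/L·h
Tail: C_last/k_e = 101.6/0.44 = 230.909
AUC_0→∞ (intramuscular injection) = 2286.8625 + 230.909 = 2517.7715 µg/L·h
F = (AUC_ev/D_ev)/(AUC_iv/D_iv) = (2517.7715/62.5)/(2460/25) = 40.284344/98.4 = 0.4094

F = 0.409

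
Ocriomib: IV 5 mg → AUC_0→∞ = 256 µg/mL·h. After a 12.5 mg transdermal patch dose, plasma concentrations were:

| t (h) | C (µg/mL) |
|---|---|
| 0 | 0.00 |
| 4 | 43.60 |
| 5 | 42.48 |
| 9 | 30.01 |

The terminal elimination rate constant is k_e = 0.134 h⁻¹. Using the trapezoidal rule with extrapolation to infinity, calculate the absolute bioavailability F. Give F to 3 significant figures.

Trapezoidal AUC_0→9 (transdermal patch):
  [0→4]: (0.00+43.60)/2 × 4 = 87.2
  [4→5]: (43.60+42.48)/2 × 1 = 43.04
  [5→9]: (42.48+30.01)/2 × 4 = 144.98
  Sum = 275.22 µg/mL·h
Tail: C_last/k_e = 30.01/0.134 = 223.955
AUC_0→∞ (transdermal patch) = 275.22 + 223.955 = 499.175 µg/mL·h
F = (AUC_ev/D_ev)/(AUC_iv/D_iv) = (499.175/12.5)/(256/5) = 39.934/51.2 = 0.7800

F = 0.780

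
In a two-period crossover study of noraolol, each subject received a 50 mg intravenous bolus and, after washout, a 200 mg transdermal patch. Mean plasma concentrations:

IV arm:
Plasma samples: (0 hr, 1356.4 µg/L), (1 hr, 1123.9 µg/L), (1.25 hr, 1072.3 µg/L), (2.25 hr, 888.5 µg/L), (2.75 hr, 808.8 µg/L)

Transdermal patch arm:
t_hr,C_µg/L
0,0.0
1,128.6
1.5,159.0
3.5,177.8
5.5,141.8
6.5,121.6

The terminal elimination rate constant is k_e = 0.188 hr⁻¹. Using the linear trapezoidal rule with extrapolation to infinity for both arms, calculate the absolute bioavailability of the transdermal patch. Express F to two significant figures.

Trapezoidal AUC_0→2.75 (IV):
  [0→1]: (1356.4+1123.9)/2 × 1 = 1240.15
  [1→1.25]: (1123.9+1072.3)/2 × 0.25 = 274.525
  [1.25→2.25]: (1072.3+888.5)/2 × 1 = 980.4
  [2.25→2.75]: (888.5+808.8)/2 × 0.5 = 424.325
  Sum = 2919.4 µg/L·hr
IV tail: 808.8/0.188 = 4302.128; AUC_iv,0→∞ = 2919.4 + 4302.128 = 7221.528 µg/L·hr
Trapezoidal AUC_0→6.5 (transdermal patch):
  [0→1]: (0.0+128.6)/2 × 1 = 64.3
  [1→1.5]: (128.6+159.0)/2 × 0.5 = 71.9
  [1.5→3.5]: (159.0+177.8)/2 × 2 = 336.8
  [3.5→5.5]: (177.8+141.8)/2 × 2 = 319.6
  [5.5→6.5]: (141.8+121.6)/2 × 1 = 131.7
  Sum = 924.3 µg/L·hr
transdermal patch tail: 121.6/0.188 = 646.809; AUC_ev,0→∞ = 924.3 + 646.809 = 1571.109 µg/L·hr
F = (AUC_ev/D_ev)/(AUC_iv/D_iv) = (1571.109/200)/(7221.528/50) = 7.855545/144.43056 = 0.0544

F = 0.054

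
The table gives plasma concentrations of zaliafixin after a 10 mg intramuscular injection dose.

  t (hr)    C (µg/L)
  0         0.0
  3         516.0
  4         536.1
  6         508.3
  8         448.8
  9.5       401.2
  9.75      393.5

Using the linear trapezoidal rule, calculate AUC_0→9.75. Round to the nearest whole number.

AUC = 4038 µg/L·hr

Trapezoidal AUC_0→9.75:
  [0→3]: (0.0+516.0)/2 × 3 = 774.0
  [3→4]: (516.0+536.1)/2 × 1 = 526.05
  [4→6]: (536.1+508.3)/2 × 2 = 1044.4
  [6→8]: (508.3+448.8)/2 × 2 = 957.1
  [8→9.5]: (448.8+401.2)/2 × 1.5 = 637.5
  [9.5→9.75]: (401.2+393.5)/2 × 0.25 = 99.3375
  Sum = 4038.3875 µg/L·hr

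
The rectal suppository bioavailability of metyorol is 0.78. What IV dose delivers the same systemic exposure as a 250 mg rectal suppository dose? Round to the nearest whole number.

Systemic exposure from an extravascular dose = F × D_ev, so the equivalent IV dose is F × D_ev.
D_iv = F × D_ev = 0.78 × 250 = 195 mg

D_iv = 195 mg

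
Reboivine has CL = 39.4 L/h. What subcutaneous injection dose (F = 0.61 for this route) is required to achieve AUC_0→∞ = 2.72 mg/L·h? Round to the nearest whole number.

Dose = 176 mg

Dose = CL × AUC_0→∞ / F
     = 39.4 × 2.72 / 0.61 = 175.685 mg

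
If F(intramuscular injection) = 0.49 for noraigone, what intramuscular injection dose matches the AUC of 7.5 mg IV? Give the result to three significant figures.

For equal systemic exposure: F × D_ev = D_iv
D_ev = D_iv / F = 7.5 / 0.49 = 15.3061 mg

D_intramuscular = 15.3 mg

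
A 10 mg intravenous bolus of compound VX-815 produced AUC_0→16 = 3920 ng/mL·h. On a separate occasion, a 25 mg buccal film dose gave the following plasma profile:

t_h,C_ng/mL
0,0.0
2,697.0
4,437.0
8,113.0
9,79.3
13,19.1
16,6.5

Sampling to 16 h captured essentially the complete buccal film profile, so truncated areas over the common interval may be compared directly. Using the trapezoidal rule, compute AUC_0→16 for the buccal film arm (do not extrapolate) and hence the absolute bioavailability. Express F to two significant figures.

Trapezoidal AUC_0→16 (buccal film):
  [0→2]: (0.0+697.0)/2 × 2 = 697.0
  [2→4]: (697.0+437.0)/2 × 2 = 1134.0
  [4→8]: (437.0+113.0)/2 × 4 = 1100.0
  [8→9]: (113.0+79.3)/2 × 1 = 96.15
  [9→13]: (79.3+19.1)/2 × 4 = 196.8
  [13→16]: (19.1+6.5)/2 × 3 = 38.4
  Sum = 3262.35 ng/mL·h
F = (AUC_ev/D_ev)/(AUC_iv/D_iv) = (3262.35/25)/(3920/10) = 130.494/392 = 0.3329

F = 0.33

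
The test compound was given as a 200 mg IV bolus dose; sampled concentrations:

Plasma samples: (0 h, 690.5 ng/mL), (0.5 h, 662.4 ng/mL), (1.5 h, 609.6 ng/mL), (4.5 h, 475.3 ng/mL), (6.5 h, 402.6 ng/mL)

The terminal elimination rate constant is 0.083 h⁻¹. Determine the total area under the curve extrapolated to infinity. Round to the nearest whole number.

Trapezoidal AUC_0→6.5:
  [0→0.5]: (690.5+662.4)/2 × 0.5 = 338.225
  [0.5→1.5]: (662.4+609.6)/2 × 1 = 636.0
  [1.5→4.5]: (609.6+475.3)/2 × 3 = 1627.35
  [4.5→6.5]: (475.3+402.6)/2 × 2 = 877.9
  Sum = 3479.475 ng/mL·h
Extrapolated tail: C_last / k_e = 402.6 / 0.083 = 4850.602
AUC_0→∞ = 3479.475 + 4850.602 = 8330.077 ng/mL·h

AUC = 8330 ng/mL·h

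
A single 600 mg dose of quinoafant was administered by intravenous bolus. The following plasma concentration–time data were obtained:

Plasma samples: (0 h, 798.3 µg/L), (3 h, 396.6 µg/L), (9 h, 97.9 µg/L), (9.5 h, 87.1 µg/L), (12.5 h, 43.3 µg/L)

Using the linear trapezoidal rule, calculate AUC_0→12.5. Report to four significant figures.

AUC = 3518 µg/L·h

Trapezoidal AUC_0→12.5:
  [0→3]: (798.3+396.6)/2 × 3 = 1792.35
  [3→9]: (396.6+97.9)/2 × 6 = 1483.5
  [9→9.5]: (97.9+87.1)/2 × 0.5 = 46.25
  [9.5→12.5]: (87.1+43.3)/2 × 3 = 195.6
  Sum = 3517.7 µg/L·h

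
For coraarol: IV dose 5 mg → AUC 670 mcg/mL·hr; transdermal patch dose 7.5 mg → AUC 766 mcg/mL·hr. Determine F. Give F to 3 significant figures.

F = (AUC_ev / D_ev) / (AUC_iv / D_iv)
  = (766/7.5) / (670/5)
  = 102.133 / 134 = 0.7622

F = 0.762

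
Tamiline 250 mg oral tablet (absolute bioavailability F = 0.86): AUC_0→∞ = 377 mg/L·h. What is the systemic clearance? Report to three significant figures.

CL = 0.570 L/h

CL = F × Dose / AUC_0→∞
   = 0.86 × 250 / 377 = 0.570292 L/h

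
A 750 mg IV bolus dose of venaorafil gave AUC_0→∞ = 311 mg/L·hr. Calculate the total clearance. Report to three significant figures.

CL = 2.41 L/hr

CL = Dose_iv / AUC_0→∞
   = 750 / 311 = 2.41158 L/hr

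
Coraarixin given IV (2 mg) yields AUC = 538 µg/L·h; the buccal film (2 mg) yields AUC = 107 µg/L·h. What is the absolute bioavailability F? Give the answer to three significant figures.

F = 0.199

F = (AUC_ev / D_ev) / (AUC_iv / D_iv)
  = (107/2) / (538/2)
  = 53.5 / 269 = 0.1989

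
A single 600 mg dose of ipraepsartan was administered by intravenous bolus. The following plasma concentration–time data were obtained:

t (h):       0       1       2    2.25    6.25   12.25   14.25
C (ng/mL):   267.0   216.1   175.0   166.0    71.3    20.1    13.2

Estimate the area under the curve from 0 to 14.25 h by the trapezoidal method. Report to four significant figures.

Trapezoidal AUC_0→14.25:
  [0→1]: (267.0+216.1)/2 × 1 = 241.55
  [1→2]: (216.1+175.0)/2 × 1 = 195.55
  [2→2.25]: (175.0+166.0)/2 × 0.25 = 42.625
  [2.25→6.25]: (166.0+71.3)/2 × 4 = 474.6
  [6.25→12.25]: (71.3+20.1)/2 × 6 = 274.2
  [12.25→14.25]: (20.1+13.2)/2 × 2 = 33.3
  Sum = 1261.825 ng/mL·h

AUC = 1262 ng/mL·h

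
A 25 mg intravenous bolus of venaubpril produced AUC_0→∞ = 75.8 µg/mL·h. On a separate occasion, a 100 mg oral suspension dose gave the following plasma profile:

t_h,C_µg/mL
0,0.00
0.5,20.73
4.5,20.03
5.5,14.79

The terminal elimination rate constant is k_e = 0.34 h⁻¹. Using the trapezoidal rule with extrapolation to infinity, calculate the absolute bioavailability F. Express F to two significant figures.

F = 0.49

Trapezoidal AUC_0→5.5 (oral suspension):
  [0→0.5]: (0.00+20.73)/2 × 0.5 = 5.1825
  [0.5→4.5]: (20.73+20.03)/2 × 4 = 81.52
  [4.5→5.5]: (20.03+14.79)/2 × 1 = 17.41
  Sum = 104.1125 µg/mL·h
Tail: C_last/k_e = 14.79/0.34 = 43.500
AUC_0→∞ (oral suspension) = 104.1125 + 43.500 = 147.6125 µg/mL·h
F = (AUC_ev/D_ev)/(AUC_iv/D_iv) = (147.6125/100)/(75.8/25) = 1.476125/3.032 = 0.4868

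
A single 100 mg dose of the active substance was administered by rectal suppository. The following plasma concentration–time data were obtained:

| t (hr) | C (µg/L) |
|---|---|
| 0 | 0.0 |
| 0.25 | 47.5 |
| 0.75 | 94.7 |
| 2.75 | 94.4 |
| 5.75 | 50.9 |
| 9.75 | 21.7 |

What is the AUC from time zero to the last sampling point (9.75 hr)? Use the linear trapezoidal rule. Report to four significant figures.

AUC = 593.7 µg/L·hr

Trapezoidal AUC_0→9.75:
  [0→0.25]: (0.0+47.5)/2 × 0.25 = 5.9375
  [0.25→0.75]: (47.5+94.7)/2 × 0.5 = 35.55
  [0.75→2.75]: (94.7+94.4)/2 × 2 = 189.1
  [2.75→5.75]: (94.4+50.9)/2 × 3 = 217.95
  [5.75→9.75]: (50.9+21.7)/2 × 4 = 145.2
  Sum = 593.7375 µg/L·hr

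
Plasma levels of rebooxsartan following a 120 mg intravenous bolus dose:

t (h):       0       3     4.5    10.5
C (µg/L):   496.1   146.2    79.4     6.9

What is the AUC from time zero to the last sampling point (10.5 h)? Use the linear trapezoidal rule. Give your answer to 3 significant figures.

AUC = 1390 µg/L·h

Trapezoidal AUC_0→10.5:
  [0→3]: (496.1+146.2)/2 × 3 = 963.45
  [3→4.5]: (146.2+79.4)/2 × 1.5 = 169.2
  [4.5→10.5]: (79.4+6.9)/2 × 6 = 258.9
  Sum = 1391.55 µg/L·h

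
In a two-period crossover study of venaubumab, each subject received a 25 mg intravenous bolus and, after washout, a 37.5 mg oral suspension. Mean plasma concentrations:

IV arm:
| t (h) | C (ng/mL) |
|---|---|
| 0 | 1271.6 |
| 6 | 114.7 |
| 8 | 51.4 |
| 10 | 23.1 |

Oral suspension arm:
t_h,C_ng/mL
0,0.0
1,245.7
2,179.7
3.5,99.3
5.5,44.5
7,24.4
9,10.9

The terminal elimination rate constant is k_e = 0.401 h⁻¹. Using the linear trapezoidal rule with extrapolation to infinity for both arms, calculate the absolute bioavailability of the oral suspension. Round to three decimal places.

F = 0.120

Trapezoidal AUC_0→10 (IV):
  [0→6]: (1271.6+114.7)/2 × 6 = 4158.9
  [6→8]: (114.7+51.4)/2 × 2 = 166.1
  [8→10]: (51.4+23.1)/2 × 2 = 74.5
  Sum = 4399.5 ng/mL·h
IV tail: 23.1/0.401 = 57.606; AUC_iv,0→∞ = 4399.5 + 57.606 = 4457.106 ng/mL·h
Trapezoidal AUC_0→9 (oral suspension):
  [0→1]: (0.0+245.7)/2 × 1 = 122.85
  [1→2]: (245.7+179.7)/2 × 1 = 212.7
  [2→3.5]: (179.7+99.3)/2 × 1.5 = 209.25
  [3.5→5.5]: (99.3+44.5)/2 × 2 = 143.8
  [5.5→7]: (44.5+24.4)/2 × 1.5 = 51.675
  [7→9]: (24.4+10.9)/2 × 2 = 35.3
  Sum = 775.575 ng/mL·h
oral suspension tail: 10.9/0.401 = 27.182; AUC_ev,0→∞ = 775.575 + 27.182 = 802.757 ng/mL·h
F = (AUC_ev/D_ev)/(AUC_iv/D_iv) = (802.757/37.5)/(4457.106/25) = 21.4069/178.28424 = 0.1201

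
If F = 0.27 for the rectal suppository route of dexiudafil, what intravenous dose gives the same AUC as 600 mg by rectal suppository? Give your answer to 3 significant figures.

D_iv = 162 mg

Systemic exposure from an extravascular dose = F × D_ev, so the equivalent IV dose is F × D_ev.
D_iv = F × D_ev = 0.27 × 600 = 162 mg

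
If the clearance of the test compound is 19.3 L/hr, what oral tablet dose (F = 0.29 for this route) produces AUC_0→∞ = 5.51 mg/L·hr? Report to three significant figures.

Dose = 367 mg

Dose = CL × AUC_0→∞ / F
     = 19.3 × 5.51 / 0.29 = 366.7 mg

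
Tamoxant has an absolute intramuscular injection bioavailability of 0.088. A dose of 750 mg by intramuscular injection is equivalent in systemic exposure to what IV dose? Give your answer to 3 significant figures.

Systemic exposure from an extravascular dose = F × D_ev, so the equivalent IV dose is F × D_ev.
D_iv = F × D_ev = 0.088 × 750 = 66 mg

D_iv = 66.0 mg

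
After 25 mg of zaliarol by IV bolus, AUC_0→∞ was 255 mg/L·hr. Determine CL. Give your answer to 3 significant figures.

CL = 0.0980 L/hr

CL = Dose_iv / AUC_0→∞
   = 25 / 255 = 0.0980392 L/hr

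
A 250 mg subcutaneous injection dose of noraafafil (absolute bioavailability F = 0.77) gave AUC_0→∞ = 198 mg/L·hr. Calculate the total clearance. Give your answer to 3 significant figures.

CL = 0.972 L/hr

CL = F × Dose / AUC_0→∞
   = 0.77 × 250 / 198 = 0.972222 L/hr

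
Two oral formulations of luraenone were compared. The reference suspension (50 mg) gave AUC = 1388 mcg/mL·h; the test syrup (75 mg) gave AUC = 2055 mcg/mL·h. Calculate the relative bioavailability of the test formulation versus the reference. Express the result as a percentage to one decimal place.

F_rel = (AUC_test/D_test) / (AUC_ref/D_ref)
      = (2055/75) / (1388/50)
      = 27.4 / 27.76 = 0.9870 = 98.70%

F_rel = 98.7%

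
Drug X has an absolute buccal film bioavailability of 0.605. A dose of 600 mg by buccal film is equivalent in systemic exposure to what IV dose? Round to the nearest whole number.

Systemic exposure from an extravascular dose = F × D_ev, so the equivalent IV dose is F × D_ev.
D_iv = F × D_ev = 0.605 × 600 = 363 mg

D_iv = 363 mg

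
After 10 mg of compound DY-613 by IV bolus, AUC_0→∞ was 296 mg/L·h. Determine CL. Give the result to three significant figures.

CL = Dose_iv / AUC_0→∞
   = 10 / 296 = 0.0337838 L/h

CL = 0.0338 L/h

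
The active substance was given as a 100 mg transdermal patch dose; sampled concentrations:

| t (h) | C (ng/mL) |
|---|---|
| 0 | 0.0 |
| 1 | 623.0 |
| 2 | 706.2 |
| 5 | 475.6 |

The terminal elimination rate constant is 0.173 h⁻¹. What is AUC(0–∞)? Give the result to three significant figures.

AUC = 5500 ng/mL·h

Trapezoidal AUC_0→5:
  [0→1]: (0.0+623.0)/2 × 1 = 311.5
  [1→2]: (623.0+706.2)/2 × 1 = 664.6
  [2→5]: (706.2+475.6)/2 × 3 = 1772.7
  Sum = 2748.8 ng/mL·h
Extrapolated tail: C_last / k_e = 475.6 / 0.173 = 2749.133
AUC_0→∞ = 2748.8 + 2749.133 = 5497.933 ng/mL·h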